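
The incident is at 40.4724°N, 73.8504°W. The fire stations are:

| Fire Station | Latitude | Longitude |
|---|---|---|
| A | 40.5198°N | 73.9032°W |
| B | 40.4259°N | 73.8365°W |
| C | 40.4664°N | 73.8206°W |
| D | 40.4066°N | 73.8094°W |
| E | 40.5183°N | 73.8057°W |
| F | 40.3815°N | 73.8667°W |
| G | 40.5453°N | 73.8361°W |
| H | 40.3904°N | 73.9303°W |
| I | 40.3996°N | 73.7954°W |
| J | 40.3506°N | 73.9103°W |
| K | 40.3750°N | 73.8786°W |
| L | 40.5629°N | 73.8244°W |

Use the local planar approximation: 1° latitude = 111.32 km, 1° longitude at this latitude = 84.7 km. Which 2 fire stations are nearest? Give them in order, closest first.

C, B

Distances from 40.4724°N, 73.8504°W:
A: 6.9168 km
B: 5.3086 km
C: 2.6109 km
D: 8.1064 km
E: 6.3594 km
F: 10.2127 km
G: 8.2051 km
H: 11.3633 km
I: 9.3476 km
J: 14.4769 km
K: 11.1025 km
L: 10.3123 km
Sorted: C (2.6109 km) < B (5.3086 km) < E (6.3594 km) < A (6.9168 km) < …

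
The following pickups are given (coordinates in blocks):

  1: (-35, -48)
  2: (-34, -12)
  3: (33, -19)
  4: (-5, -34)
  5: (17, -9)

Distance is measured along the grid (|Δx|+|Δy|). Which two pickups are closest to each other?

Pairwise distances:
1–2: 37 blocks
1–3: 97 blocks
1–4: 44 blocks
1–5: 91 blocks
2–3: 74 blocks
2–4: 51 blocks
2–5: 54 blocks
3–4: 53 blocks
3–5: 26 blocks
4–5: 47 blocks
Closest pair: 3–5 at 26 blocks.

3 and 5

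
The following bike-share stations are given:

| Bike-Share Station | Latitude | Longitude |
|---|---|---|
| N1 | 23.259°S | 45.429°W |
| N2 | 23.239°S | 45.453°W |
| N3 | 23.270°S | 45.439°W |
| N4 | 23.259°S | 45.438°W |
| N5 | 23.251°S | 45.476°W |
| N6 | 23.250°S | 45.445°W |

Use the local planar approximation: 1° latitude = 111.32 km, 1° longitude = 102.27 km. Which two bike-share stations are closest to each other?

N1 and N4

Pairwise distances:
N1–N4: √((0.000·111.32)² + (-0.009·102.27)²) = √(0.00000 + 0.84719) = 0.920 km
N3–N4: √((0.011·111.32)² + (0.001·102.27)²) = √(1.49945 + 0.01046) = 1.229 km
N4–N6: √((0.009·111.32)² + (-0.007·102.27)²) = √(1.00376 + 0.51250) = 1.231 km
N2–N6: √((-0.011·111.32)² + (0.008·102.27)²) = √(1.49945 + 0.66939) = 1.473 km
N1–N3: √((-0.011·111.32)² + (-0.010·102.27)²) = √(1.49945 + 1.04592) = 1.595 km
N1–N6: √((0.009·111.32)² + (-0.016·102.27)²) = √(1.00376 + 2.67754) = 1.919 km
N3–N6: √((0.020·111.32)² + (-0.006·102.27)²) = √(4.95686 + 0.37653) = 2.309 km
N2–N4: √((-0.020·111.32)² + (0.015·102.27)²) = √(4.95686 + 2.35331) = 2.704 km
N2–N5: √((-0.012·111.32)² + (-0.023·102.27)²) = √(1.78447 + 5.53289) = 2.705 km
N5–N6: √((0.001·111.32)² + (0.031·102.27)²) = √(0.01239 + 10.05125) = 3.172 km
N1–N2: √((0.020·111.32)² + (-0.024·102.27)²) = √(4.95686 + 6.02447) = 3.314 km
N2–N3: √((-0.031·111.32)² + (0.014·102.27)²) = √(11.90885 + 2.04999) = 3.736 km
N4–N5: √((0.008·111.32)² + (-0.038·102.27)²) = √(0.79310 + 15.10302) = 3.987 km
N3–N5: √((0.019·111.32)² + (-0.037·102.27)²) = √(4.47356 + 14.31858) = 4.335 km
N1–N5: √((0.008·111.32)² + (-0.047·102.27)²) = √(0.79310 + 23.10427) = 4.888 km
Closest pair: N1–N4 at 0.920 km.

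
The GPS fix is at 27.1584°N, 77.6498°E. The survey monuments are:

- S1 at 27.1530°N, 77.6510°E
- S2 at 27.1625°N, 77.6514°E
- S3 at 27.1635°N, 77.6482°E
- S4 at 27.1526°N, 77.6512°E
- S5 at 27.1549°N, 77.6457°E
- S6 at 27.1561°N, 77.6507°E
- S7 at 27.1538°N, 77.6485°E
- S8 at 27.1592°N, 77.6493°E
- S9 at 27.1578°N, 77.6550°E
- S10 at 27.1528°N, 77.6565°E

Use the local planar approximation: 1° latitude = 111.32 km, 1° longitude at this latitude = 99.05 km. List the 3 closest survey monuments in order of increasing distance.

Distances from 27.1584°N, 77.6498°E:
S1: √((-0.0054·111.32)² + (0.0012·99.05)²) = √(0.361355 + 0.014128) = 0.6128 km
S2: √((0.0041·111.32)² + (0.0016·99.05)²) = √(0.208312 + 0.025116) = 0.4831 km
S3: √((0.0051·111.32)² + (-0.0016·99.05)²) = √(0.322320 + 0.025116) = 0.5894 km
S4: √((-0.0058·111.32)² + (0.0014·99.05)²) = √(0.416872 + 0.019229) = 0.6604 km
S5: √((-0.0035·111.32)² + (-0.0041·99.05)²) = √(0.151804 + 0.164921) = 0.5628 km
S6: √((-0.0023·111.32)² + (0.0009·99.05)²) = √(0.065554 + 0.007947) = 0.2711 km
S7: √((-0.0046·111.32)² + (-0.0013·99.05)²) = √(0.262218 + 0.016580) = 0.5280 km
S8: √((0.0008·111.32)² + (-0.0005·99.05)²) = √(0.007931 + 0.002453) = 0.1019 km
S9: √((-0.0006·111.32)² + (0.0052·99.05)²) = √(0.004461 + 0.265287) = 0.5194 km
S10: √((-0.0056·111.32)² + (0.0067·99.05)²) = √(0.388618 + 0.440411) = 0.9105 km
Sorted: S8 (0.1019 km) < S6 (0.2711 km) < S2 (0.4831 km) < S9 (0.5194 km) < S7 (0.5280 km) < …

S8, S6, S2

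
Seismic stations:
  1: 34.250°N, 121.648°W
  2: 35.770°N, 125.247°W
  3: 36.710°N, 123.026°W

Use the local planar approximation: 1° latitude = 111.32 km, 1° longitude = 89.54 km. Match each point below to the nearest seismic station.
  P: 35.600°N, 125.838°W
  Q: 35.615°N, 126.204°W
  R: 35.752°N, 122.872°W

P at 35.600°N, 125.838°W:
  1: 404.152 km
  2: 56.200 km
  3: 280.472 km
  → nearest: 2 (56.200 km)
Q at 35.615°N, 126.204°W:
  1: 435.325 km
  2: 87.410 km
  3: 309.567 km
  → nearest: 2 (87.410 km)
R at 35.752°N, 122.872°W:
  1: 199.921 km
  2: 212.667 km
  3: 107.532 km
  → nearest: 3 (107.532 km)

P→2; Q→2; R→3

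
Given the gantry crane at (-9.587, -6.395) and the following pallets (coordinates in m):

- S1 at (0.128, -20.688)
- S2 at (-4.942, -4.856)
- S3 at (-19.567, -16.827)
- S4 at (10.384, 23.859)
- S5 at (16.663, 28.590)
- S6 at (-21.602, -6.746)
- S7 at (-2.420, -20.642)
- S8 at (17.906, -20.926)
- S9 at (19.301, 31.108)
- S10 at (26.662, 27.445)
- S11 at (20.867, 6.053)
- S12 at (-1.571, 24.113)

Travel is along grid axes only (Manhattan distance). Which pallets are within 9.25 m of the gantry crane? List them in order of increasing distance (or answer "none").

S2

Distances from (-9.587, -6.395):
S1: |9.715| + |-14.293| = 9.715 + 14.293 = 24.008 m
S2: |4.645| + |1.539| = 4.645 + 1.539 = 6.184 m
S3: |-9.980| + |-10.432| = 9.980 + 10.432 = 20.412 m
S4: |19.971| + |30.254| = 19.971 + 30.254 = 50.225 m
S5: |26.250| + |34.985| = 26.250 + 34.985 = 61.235 m
S6: |-12.015| + |-0.351| = 12.015 + 0.351 = 12.366 m
S7: |7.167| + |-14.247| = 7.167 + 14.247 = 21.414 m
S8: |27.493| + |-14.531| = 27.493 + 14.531 = 42.024 m
S9: |28.888| + |37.503| = 28.888 + 37.503 = 66.391 m
S10: |36.249| + |33.840| = 36.249 + 33.840 = 70.089 m
S11: |30.454| + |12.448| = 30.454 + 12.448 = 42.902 m
S12: |8.016| + |30.508| = 8.016 + 30.508 = 38.524 m
Threshold 9.25 m: S2 (6.184 m) is within range.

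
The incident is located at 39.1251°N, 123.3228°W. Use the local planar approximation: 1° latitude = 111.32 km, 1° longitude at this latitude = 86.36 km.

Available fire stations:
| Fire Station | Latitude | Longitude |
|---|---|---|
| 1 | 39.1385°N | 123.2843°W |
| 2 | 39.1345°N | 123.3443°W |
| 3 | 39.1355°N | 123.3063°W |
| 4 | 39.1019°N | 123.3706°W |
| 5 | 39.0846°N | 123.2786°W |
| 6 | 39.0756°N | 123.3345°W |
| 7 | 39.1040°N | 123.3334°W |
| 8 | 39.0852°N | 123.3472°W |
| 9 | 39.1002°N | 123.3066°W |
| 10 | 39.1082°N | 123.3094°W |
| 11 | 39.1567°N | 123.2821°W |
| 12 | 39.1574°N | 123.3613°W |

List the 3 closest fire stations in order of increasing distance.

3, 2, 10

Distances from 39.1251°N, 123.3228°W:
1: √((0.0134·111.32)² + (0.0385·86.36)²) = √(2.225133 + 11.054694) = 3.6441 km
2: √((0.0094·111.32)² + (-0.0215·86.36)²) = √(1.094970 + 3.447483) = 2.1313 km
3: √((0.0104·111.32)² + (0.0165·86.36)²) = √(1.340334 + 2.030454) = 1.8360 km
4: √((-0.0232·111.32)² + (-0.0478·86.36)²) = √(6.669947 + 17.040450) = 4.8693 km
5: √((-0.0405·111.32)² + (0.0442·86.36)²) = √(20.326212 + 14.570344) = 5.9073 km
6: √((-0.0495·111.32)² + (-0.0117·86.36)²) = √(30.363847 + 1.020932) = 5.6022 km
7: √((-0.0211·111.32)² + (-0.0106·86.36)²) = √(5.517106 + 0.837986) = 2.5209 km
8: √((-0.0399·111.32)² + (-0.0244·86.36)²) = √(19.728415 + 4.440224) = 4.9162 km
9: √((-0.0249·111.32)² + (0.0162·86.36)²) = √(7.683252 + 1.957291) = 3.1049 km
10: √((-0.0169·111.32)² + (0.0134·86.36)²) = √(3.539320 + 1.339167) = 2.2087 km
11: √((0.0316·111.32)² + (0.0407·86.36)²) = √(12.374298 + 12.354185) = 4.9728 km
12: √((0.0323·111.32)² + (-0.0385·86.36)²) = √(12.928598 + 11.054694) = 4.8973 km
Sorted: 3 (1.8360 km) < 2 (2.1313 km) < 10 (2.2087 km) < 7 (2.5209 km) < 9 (3.1049 km) < …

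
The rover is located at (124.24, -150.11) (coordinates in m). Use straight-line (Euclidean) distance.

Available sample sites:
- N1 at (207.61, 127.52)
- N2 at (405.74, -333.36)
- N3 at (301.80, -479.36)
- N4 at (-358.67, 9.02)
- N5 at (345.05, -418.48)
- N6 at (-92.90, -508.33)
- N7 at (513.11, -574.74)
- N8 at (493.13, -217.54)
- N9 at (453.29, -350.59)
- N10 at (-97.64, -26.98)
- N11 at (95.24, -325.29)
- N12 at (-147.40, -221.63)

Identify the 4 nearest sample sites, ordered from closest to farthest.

Distances from (124.24, -150.11):
N1: √((83.37)² + (277.63)²) = √(6950.5569 + 77078.4169) = 289.88 m
N2: √((281.50)² + (-183.25)²) = √(79242.2500 + 33580.5625) = 335.89 m
N3: √((177.56)² + (-329.25)²) = √(31527.5536 + 108405.5625) = 374.08 m
N4: √((-482.91)² + (159.13)²) = √(233202.0681 + 25322.3569) = 508.45 m
N5: √((220.81)² + (-268.37)²) = √(48757.0561 + 72022.4569) = 347.53 m
N6: √((-217.14)² + (-358.22)²) = √(47149.7796 + 128321.5684) = 418.89 m
N7: √((388.87)² + (-424.63)²) = √(151219.8769 + 180310.6369) = 575.79 m
N8: √((368.89)² + (-67.43)²) = √(136079.8321 + 4546.8049) = 375.00 m
N9: √((329.05)² + (-200.48)²) = √(108273.9025 + 40192.2304) = 385.31 m
N10: √((-221.88)² + (123.13)²) = √(49230.7344 + 15160.9969) = 253.76 m
N11: √((-29.00)² + (-175.18)²) = √(841.0000 + 30688.0324) = 177.56 m
N12: √((-271.64)² + (-71.52)²) = √(73788.2896 + 5115.1104) = 280.90 m
Sorted: N11 (177.56 m) < N10 (253.76 m) < N12 (280.90 m) < N1 (289.88 m) < N2 (335.89 m) < N5 (347.53 m) < …

N11, N10, N12, N1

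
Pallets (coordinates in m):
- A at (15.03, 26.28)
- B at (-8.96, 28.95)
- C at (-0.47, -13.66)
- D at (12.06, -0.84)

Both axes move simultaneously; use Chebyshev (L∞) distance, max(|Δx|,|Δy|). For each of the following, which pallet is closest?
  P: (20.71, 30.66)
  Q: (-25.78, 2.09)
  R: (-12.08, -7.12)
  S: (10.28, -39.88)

P at (20.71, 30.66):
  A: 5.68 m
  B: 29.67 m
  C: 44.32 m
  D: 31.50 m
  → nearest: A (5.68 m)
Q at (-25.78, 2.09):
  A: 40.81 m
  B: 26.86 m
  C: 25.31 m
  D: 37.84 m
  → nearest: C (25.31 m)
R at (-12.08, -7.12):
  A: 33.40 m
  B: 36.07 m
  C: 11.61 m
  D: 24.14 m
  → nearest: C (11.61 m)
S at (10.28, -39.88):
  A: 66.16 m
  B: 68.83 m
  C: 26.22 m
  D: 39.04 m
  → nearest: C (26.22 m)

P→A; Q→C; R→C; S→C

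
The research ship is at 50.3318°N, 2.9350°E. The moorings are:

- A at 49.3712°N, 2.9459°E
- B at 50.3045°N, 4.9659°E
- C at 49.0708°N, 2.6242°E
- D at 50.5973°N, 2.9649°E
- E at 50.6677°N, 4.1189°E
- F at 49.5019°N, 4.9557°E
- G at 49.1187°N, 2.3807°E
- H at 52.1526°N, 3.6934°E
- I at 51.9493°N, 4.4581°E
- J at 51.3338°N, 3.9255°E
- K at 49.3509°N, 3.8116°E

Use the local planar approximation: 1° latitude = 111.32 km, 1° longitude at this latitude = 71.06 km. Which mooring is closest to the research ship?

D

Distances from 50.3318°N, 2.9350°E:
A: 106.9368 km
B: 144.3477 km
C: 142.1013 km
D: 29.6317 km
E: 92.0636 km
F: 170.7432 km
G: 140.6694 km
H: 209.7336 km
I: 210.0850 km
J: 131.8931 km
K: 125.7119 km
Minimum: D at 29.6317 km.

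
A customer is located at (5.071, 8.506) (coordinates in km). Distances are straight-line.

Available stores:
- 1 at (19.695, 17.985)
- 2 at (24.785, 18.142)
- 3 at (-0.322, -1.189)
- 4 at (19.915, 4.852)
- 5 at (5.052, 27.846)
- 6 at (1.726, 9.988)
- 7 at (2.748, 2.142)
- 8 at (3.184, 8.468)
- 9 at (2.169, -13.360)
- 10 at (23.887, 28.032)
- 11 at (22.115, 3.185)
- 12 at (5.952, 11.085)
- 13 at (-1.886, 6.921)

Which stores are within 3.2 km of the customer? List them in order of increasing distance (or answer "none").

8, 12

Distances from (5.071, 8.506):
1: √((14.624)² + (9.479)²) = √(213.86138 + 89.85144) = 17.427 km
2: √((19.714)² + (9.636)²) = √(388.64180 + 92.85250) = 21.943 km
3: √((-5.393)² + (-9.695)²) = √(29.08445 + 93.99303) = 11.094 km
4: √((14.844)² + (-3.654)²) = √(220.34434 + 13.35172) = 15.287 km
5: √((-0.019)² + (19.340)²) = √(0.00036 + 374.03560) = 19.340 km
6: √((-3.345)² + (1.482)²) = √(11.18902 + 2.19632) = 3.659 km
7: √((-2.323)² + (-6.364)²) = √(5.39633 + 40.50050) = 6.775 km
8: √((-1.887)² + (-0.038)²) = √(3.56077 + 0.00144) = 1.887 km
9: √((-2.902)² + (-21.866)²) = √(8.42160 + 478.12196) = 22.058 km
10: √((18.816)² + (19.526)²) = √(354.04186 + 381.26468) = 27.117 km
11: √((17.044)² + (-5.321)²) = √(290.49794 + 28.31304) = 17.855 km
12: √((0.881)² + (2.579)²) = √(0.77616 + 6.65124) = 2.725 km
13: √((-6.957)² + (-1.585)²) = √(48.39985 + 2.51222) = 7.135 km
Threshold 3.2 km: 8 (1.887 km), 12 (2.725 km) are within range.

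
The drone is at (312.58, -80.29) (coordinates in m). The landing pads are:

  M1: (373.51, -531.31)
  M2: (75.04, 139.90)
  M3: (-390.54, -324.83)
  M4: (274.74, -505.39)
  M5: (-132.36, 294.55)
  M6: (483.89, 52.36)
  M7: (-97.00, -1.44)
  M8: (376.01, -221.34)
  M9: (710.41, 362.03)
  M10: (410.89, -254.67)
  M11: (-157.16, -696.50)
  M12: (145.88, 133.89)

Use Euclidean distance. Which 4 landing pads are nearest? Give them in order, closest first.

Distances from (312.58, -80.29):
M1: √((60.93)² + (-451.02)²) = √(3712.4649 + 203419.0404) = 455.12 m
M2: √((-237.54)² + (220.19)²) = √(56425.2516 + 48483.6361) = 323.90 m
M3: √((-703.12)² + (-244.54)²) = √(494377.7344 + 59799.8116) = 744.43 m
M4: √((-37.84)² + (-425.10)²) = √(1431.8656 + 180710.0100) = 426.78 m
M5: √((-444.94)² + (374.84)²) = √(197971.6036 + 140505.0256) = 581.79 m
M6: √((171.31)² + (132.65)²) = √(29347.1161 + 17596.0225) = 216.66 m
M7: √((-409.58)² + (78.85)²) = √(167755.7764 + 6217.3225) = 417.10 m
M8: √((63.43)² + (-141.05)²) = √(4023.3649 + 19895.1025) = 154.66 m
M9: √((397.83)² + (442.32)²) = √(158268.7089 + 195646.9824) = 594.91 m
M10: √((98.31)² + (-174.38)²) = √(9664.8561 + 30408.3844) = 200.18 m
M11: √((-469.74)² + (-616.21)²) = √(220655.6676 + 379714.7641) = 774.84 m
M12: √((-166.70)² + (214.18)²) = √(27788.8900 + 45873.0724) = 271.41 m
Sorted: M8 (154.66 m) < M10 (200.18 m) < M6 (216.66 m) < M12 (271.41 m) < M2 (323.90 m) < M7 (417.10 m) < …

M8, M10, M6, M12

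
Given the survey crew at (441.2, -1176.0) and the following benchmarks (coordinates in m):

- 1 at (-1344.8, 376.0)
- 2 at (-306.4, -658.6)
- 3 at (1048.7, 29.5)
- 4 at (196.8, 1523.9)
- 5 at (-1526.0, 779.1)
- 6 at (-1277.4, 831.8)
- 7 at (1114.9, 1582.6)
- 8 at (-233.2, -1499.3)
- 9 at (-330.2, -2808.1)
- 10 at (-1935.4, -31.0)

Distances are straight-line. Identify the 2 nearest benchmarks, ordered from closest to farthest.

8, 2

Distances from (441.2, -1176.0):
1: √((-1786.0)² + (1552.0)²) = √(3189796.000 + 2408704.000) = 2366.1 m
2: √((-747.6)² + (517.4)²) = √(558905.760 + 267702.760) = 909.2 m
3: √((607.5)² + (1205.5)²) = √(369056.250 + 1453230.250) = 1349.9 m
4: √((-244.4)² + (2699.9)²) = √(59731.360 + 7289460.010) = 2710.9 m
5: √((-1967.2)² + (1955.1)²) = √(3869875.840 + 3822416.010) = 2773.5 m
6: √((-1718.6)² + (2007.8)²) = √(2953585.960 + 4031260.840) = 2642.9 m
7: √((673.7)² + (2758.6)²) = √(453871.690 + 7609873.960) = 2839.7 m
8: √((-674.4)² + (-323.3)²) = √(454815.360 + 104522.890) = 747.9 m
9: √((-771.4)² + (-1632.1)²) = √(595057.960 + 2663750.410) = 1805.2 m
10: √((-2376.6)² + (1145.0)²) = √(5648227.560 + 1311025.000) = 2638.0 m
Sorted: 8 (747.9 m) < 2 (909.2 m) < 3 (1349.9 m) < 9 (1805.2 m) < …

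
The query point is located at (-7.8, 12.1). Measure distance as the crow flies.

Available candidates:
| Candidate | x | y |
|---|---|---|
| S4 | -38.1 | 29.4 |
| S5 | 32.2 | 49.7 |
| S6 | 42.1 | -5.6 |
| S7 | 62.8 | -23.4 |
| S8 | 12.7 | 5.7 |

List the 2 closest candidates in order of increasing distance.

Distances from (-7.8, 12.1):
S4: 34.9
S5: 54.9
S6: 52.9
S7: 79.0
S8: 21.5
Sorted: S8 (21.5) < S4 (34.9) < S6 (52.9) < S5 (54.9) < …

S8, S4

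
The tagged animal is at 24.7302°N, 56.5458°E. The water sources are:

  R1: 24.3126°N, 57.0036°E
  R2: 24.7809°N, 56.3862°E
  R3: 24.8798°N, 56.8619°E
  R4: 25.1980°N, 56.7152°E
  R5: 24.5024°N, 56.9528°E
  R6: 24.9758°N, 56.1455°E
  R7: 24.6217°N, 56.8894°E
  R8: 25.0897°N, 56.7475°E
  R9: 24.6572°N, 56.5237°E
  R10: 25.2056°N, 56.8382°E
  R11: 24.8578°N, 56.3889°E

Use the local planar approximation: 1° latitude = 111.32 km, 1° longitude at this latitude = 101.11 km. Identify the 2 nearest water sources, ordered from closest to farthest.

Distances from 24.7302°N, 56.5458°E:
R1: √((-0.4176·111.32)² + (0.4578·101.11)²) = √(2161.062739 + 2142.593571) = 65.6023 km
R2: √((0.0507·111.32)² + (-0.1596·101.11)²) = √(31.853878 + 260.407804) = 17.0957 km
R3: √((0.1496·111.32)² + (0.3161·101.11)²) = √(277.338130 + 1021.497275) = 36.0394 km
R4: √((0.4678·111.32)² + (0.1694·101.11)²) = √(2711.857284 + 293.369549) = 54.8199 km
R5: √((-0.2278·111.32)² + (0.4070·101.11)²) = √(643.063463 + 1693.468174) = 48.3377 km
R6: √((0.2456·111.32)² + (-0.4003·101.11)²) = √(747.486099 + 1638.171632) = 48.8432 km
R7: √((-0.1085·111.32)² + (0.3436·101.11)²) = √(145.883398 + 1206.964596) = 36.7811 km
R8: √((0.3595·111.32)² + (0.2017·101.11)²) = √(1601.563582 + 415.910627) = 44.9163 km
R9: √((-0.0730·111.32)² + (-0.0221·101.11)²) = √(66.037727 + 4.993129) = 8.4280 km
R10: √((0.4754·111.32)² + (0.2924·101.11)²) = √(2800.688126 + 874.063445) = 60.6197 km
R11: √((0.1276·111.32)² + (-0.1569·101.11)²) = √(201.765888 + 251.671541) = 21.2941 km
Sorted: R9 (8.4280 km) < R2 (17.0957 km) < R11 (21.2941 km) < R3 (36.0394 km) < …

R9, R2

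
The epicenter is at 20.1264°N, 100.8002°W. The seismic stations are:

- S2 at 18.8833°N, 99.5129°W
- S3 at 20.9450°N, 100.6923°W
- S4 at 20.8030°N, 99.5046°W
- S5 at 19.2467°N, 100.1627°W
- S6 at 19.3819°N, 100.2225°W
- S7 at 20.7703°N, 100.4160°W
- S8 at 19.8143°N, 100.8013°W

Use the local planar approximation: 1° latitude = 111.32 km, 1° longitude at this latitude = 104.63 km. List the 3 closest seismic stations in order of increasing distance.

S8, S7, S3

Distances from 20.1264°N, 100.8002°W:
S2: √((-1.2431·111.32)² + (1.2873·104.63)²) = √(19149.548033 + 18141.449707) = 193.1088 km
S3: √((0.8186·111.32)² + (0.1079·104.63)²) = √(8304.048479 + 127.454549) = 91.8232 km
S4: √((0.6766·111.32)² + (1.2956·104.63)²) = √(5672.968632 + 18376.141625) = 155.0778 km
S5: √((-0.8797·111.32)² + (0.6375·104.63)²) = √(9589.933139 + 4449.106778) = 118.4865 km
S6: √((-0.7445·111.32)² + (0.5777·104.63)²) = √(6868.719788 + 3653.567923) = 102.5782 km
S7: √((0.6439·111.32)² + (0.3842·104.63)²) = √(5137.871586 + 1615.947220) = 82.1816 km
S8: √((-0.3121·111.32)² + (-0.0011·104.63)²) = √(1207.074103 + 0.013246) = 34.7432 km
Sorted: S8 (34.7432 km) < S7 (82.1816 km) < S3 (91.8232 km) < S6 (102.5782 km) < S5 (118.4865 km) < …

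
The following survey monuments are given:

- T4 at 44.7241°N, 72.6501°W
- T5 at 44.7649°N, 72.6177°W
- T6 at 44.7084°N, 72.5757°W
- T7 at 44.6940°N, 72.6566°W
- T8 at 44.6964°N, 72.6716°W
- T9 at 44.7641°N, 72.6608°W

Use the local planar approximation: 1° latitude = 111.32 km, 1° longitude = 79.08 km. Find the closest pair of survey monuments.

Pairwise distances:
T4–T5: 5.2147 km
T4–T6: 6.1376 km
T4–T7: 3.3899 km
T4–T8: 3.5212 km
T4–T9: 4.5325 km
T5–T6: 7.1127 km
T5–T7: 8.4709 km
T5–T8: 8.7359 km
T5–T9: 3.4095 km
T6–T7: 6.5953 km
T6–T8: 7.7005 km
T6–T9: 9.1507 km
T7–T8: 1.2159 km
T7–T9: 7.8106 km
T8–T9: 7.5846 km
Closest pair: T7–T8 at 1.2159 km.

T7 and T8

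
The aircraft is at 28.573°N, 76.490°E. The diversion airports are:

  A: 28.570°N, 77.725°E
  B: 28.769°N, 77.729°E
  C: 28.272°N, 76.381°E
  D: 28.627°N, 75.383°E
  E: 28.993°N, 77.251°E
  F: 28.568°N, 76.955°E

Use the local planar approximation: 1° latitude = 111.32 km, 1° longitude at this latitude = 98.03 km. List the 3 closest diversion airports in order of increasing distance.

C, F, E

Distances from 28.573°N, 76.490°E:
A: √((-0.003·111.32)² + (1.235·98.03)²) = √(0.11153 + 14657.23060) = 121.068 km
B: √((0.196·111.32)² + (1.239·98.03)²) = √(476.05654 + 14752.32998) = 123.403 km
C: √((-0.301·111.32)² + (-0.109·98.03)²) = √(1122.74049 + 114.17499) = 35.170 km
D: √((0.054·111.32)² + (-1.107·98.03)²) = √(36.13549 + 11776.41894) = 108.686 km
E: √((0.420·111.32)² + (0.761·98.03)²) = √(2185.97392 + 5565.28384) = 88.041 km
F: √((-0.005·111.32)² + (0.465·98.03)²) = √(0.30980 + 2077.89650) = 45.587 km
Sorted: C (35.170 km) < F (45.587 km) < E (88.041 km) < D (108.686 km) < A (121.068 km) < …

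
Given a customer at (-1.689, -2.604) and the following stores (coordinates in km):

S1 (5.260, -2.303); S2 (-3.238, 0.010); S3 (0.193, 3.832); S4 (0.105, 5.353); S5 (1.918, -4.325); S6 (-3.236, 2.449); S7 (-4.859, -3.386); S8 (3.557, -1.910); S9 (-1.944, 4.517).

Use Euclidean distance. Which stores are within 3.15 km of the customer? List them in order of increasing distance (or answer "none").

Distances from (-1.689, -2.604):
S1: √((6.949)² + (0.301)²) = √(48.28860 + 0.09060) = 6.956 km
S2: √((-1.549)² + (2.614)²) = √(2.39940 + 6.83300) = 3.038 km
S3: √((1.882)² + (6.436)²) = √(3.54192 + 41.42210) = 6.706 km
S4: √((1.794)² + (7.957)²) = √(3.21844 + 63.31385) = 8.157 km
S5: √((3.607)² + (-1.721)²) = √(13.01045 + 2.96184) = 3.997 km
S6: √((-1.547)² + (5.053)²) = √(2.39321 + 25.53281) = 5.285 km
S7: √((-3.170)² + (-0.782)²) = √(10.04890 + 0.61152) = 3.265 km
S8: √((5.246)² + (0.694)²) = √(27.52052 + 0.48164) = 5.292 km
S9: √((-0.255)² + (7.121)²) = √(0.06502 + 50.70864) = 7.126 km
Threshold 3.15 km: S2 (3.038 km) is within range.

S2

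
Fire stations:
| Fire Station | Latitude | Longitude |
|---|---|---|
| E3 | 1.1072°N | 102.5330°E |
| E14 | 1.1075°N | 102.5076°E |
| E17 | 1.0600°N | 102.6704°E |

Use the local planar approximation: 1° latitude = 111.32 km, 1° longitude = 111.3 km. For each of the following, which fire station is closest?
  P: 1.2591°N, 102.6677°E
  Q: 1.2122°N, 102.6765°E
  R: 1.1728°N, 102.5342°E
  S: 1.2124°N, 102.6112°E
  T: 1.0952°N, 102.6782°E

P at 1.2591°N, 102.6677°E:
  E3: √((-0.1519·111.32)² + (-0.1347·111.3)²) = √(285.931461 + 224.763362) = 22.5986 km
  E14: √((-0.1516·111.32)² + (-0.1601·111.3)²) = √(284.803156 + 317.521394) = 24.5423 km
  E17: √((-0.1991·111.32)² + (0.0027·111.3)²) = √(491.234562 + 0.090306) = 22.1658 km
  → nearest: E17 (22.1658 km)
Q at 1.2122°N, 102.6765°E:
  E3: √((-0.1050·111.32)² + (-0.1435·111.3)²) = √(136.623370 + 255.090409) = 19.7918 km
  E14: √((-0.1047·111.32)² + (-0.1689·111.3)²) = √(135.843780 + 353.386234) = 22.1185 km
  E17: √((-0.1522·111.32)² + (-0.0061·111.3)²) = √(287.061996 + 0.460946) = 16.9565 km
  → nearest: E17 (16.9565 km)
R at 1.1728°N, 102.5342°E:
  E3: √((-0.0656·111.32)² + (-0.0012·111.3)²) = √(53.327850 + 0.017838) = 7.3038 km
  E14: √((-0.0653·111.32)² + (-0.0266·111.3)²) = √(52.841210 + 8.765034) = 7.8490 km
  E17: √((-0.1128·111.32)² + (0.1362·111.3)²) = √(157.675637 + 229.797100) = 19.6843 km
  → nearest: E3 (7.3038 km)
S at 1.2124°N, 102.6112°E:
  E3: √((-0.1052·111.32)² + (-0.0782·111.3)²) = √(137.144336 + 75.753697) = 14.5910 km
  E14: √((-0.1049·111.32)² + (-0.1036·111.3)²) = √(136.363259 + 132.956581) = 16.4110 km
  E17: √((-0.1524·111.32)² + (0.0592·111.3)²) = √(287.816925 + 43.414394) = 18.1998 km
  → nearest: E3 (14.5910 km)
T at 1.0952°N, 102.6782°E:
  E3: √((0.0120·111.32)² + (-0.1452·111.3)²) = √(1.784469 + 261.170164) = 16.2159 km
  E14: √((0.0123·111.32)² + (-0.1706·111.3)²) = √(1.874807 + 360.535789) = 19.0371 km
  E17: √((-0.0352·111.32)² + (-0.0078·111.3)²) = √(15.354360 + 0.753667) = 4.0135 km
  → nearest: E17 (4.0135 km)

P→E17; Q→E17; R→E3; S→E3; T→E17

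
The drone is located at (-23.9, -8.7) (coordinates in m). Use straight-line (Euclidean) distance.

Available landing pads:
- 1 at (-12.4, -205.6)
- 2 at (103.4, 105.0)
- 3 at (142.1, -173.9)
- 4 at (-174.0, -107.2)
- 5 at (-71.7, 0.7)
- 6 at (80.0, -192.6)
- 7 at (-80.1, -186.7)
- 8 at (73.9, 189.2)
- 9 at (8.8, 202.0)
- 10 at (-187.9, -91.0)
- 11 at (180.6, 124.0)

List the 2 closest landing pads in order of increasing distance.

5, 2

Distances from (-23.9, -8.7):
1: √((11.5)² + (-196.9)²) = √(132.250 + 38769.610) = 197.2 m
2: √((127.3)² + (113.7)²) = √(16205.290 + 12927.690) = 170.7 m
3: √((166.0)² + (-165.2)²) = √(27556.000 + 27291.040) = 234.2 m
4: √((-150.1)² + (-98.5)²) = √(22530.010 + 9702.250) = 179.5 m
5: √((-47.8)² + (9.4)²) = √(2284.840 + 88.360) = 48.7 m
6: √((103.9)² + (-183.9)²) = √(10795.210 + 33819.210) = 211.2 m
7: √((-56.2)² + (-178.0)²) = √(3158.440 + 31684.000) = 186.7 m
8: √((97.8)² + (197.9)²) = √(9564.840 + 39164.410) = 220.7 m
9: √((32.7)² + (210.7)²) = √(1069.290 + 44394.490) = 213.2 m
10: √((-164.0)² + (-82.3)²) = √(26896.000 + 6773.290) = 183.5 m
11: √((204.5)² + (132.7)²) = √(41820.250 + 17609.290) = 243.8 m
Sorted: 5 (48.7 m) < 2 (170.7 m) < 4 (179.5 m) < 10 (183.5 m) < …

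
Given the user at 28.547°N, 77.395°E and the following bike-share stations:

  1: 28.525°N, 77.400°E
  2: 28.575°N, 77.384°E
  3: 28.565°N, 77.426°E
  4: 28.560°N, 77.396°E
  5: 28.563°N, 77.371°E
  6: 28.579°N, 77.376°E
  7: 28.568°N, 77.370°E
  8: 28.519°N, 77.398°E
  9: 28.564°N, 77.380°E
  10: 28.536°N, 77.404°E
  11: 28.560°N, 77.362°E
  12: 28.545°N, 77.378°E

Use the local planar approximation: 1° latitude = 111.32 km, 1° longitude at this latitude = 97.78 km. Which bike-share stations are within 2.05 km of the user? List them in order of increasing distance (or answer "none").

Distances from 28.547°N, 77.395°E:
1: √((-0.022·111.32)² + (0.005·97.78)²) = √(5.99780 + 0.23902) = 2.497 km
2: √((0.028·111.32)² + (-0.011·97.78)²) = √(9.71544 + 1.15687) = 3.297 km
3: √((0.018·111.32)² + (0.031·97.78)²) = √(4.01505 + 9.18805) = 3.634 km
4: √((0.013·111.32)² + (0.001·97.78)²) = √(2.09427 + 0.00956) = 1.450 km
5: √((0.016·111.32)² + (-0.024·97.78)²) = √(3.17239 + 5.50709) = 2.946 km
6: √((0.032·111.32)² + (-0.019·97.78)²) = √(12.68955 + 3.45150) = 4.018 km
7: √((0.021·111.32)² + (-0.025·97.78)²) = √(5.46493 + 5.97558) = 3.382 km
8: √((-0.028·111.32)² + (0.003·97.78)²) = √(9.71544 + 0.08605) = 3.131 km
9: √((0.017·111.32)² + (-0.015·97.78)²) = √(3.58133 + 2.15121) = 2.394 km
10: √((-0.011·111.32)² + (0.009·97.78)²) = √(1.49945 + 0.77444) = 1.508 km
11: √((0.013·111.32)² + (-0.033·97.78)²) = √(2.09427 + 10.41185) = 3.536 km
12: √((-0.002·111.32)² + (-0.017·97.78)²) = √(0.04957 + 2.76311) = 1.677 km
Threshold 2.05 km: 4 (1.450 km), 10 (1.508 km), 12 (1.677 km) are within range.

4, 10, 12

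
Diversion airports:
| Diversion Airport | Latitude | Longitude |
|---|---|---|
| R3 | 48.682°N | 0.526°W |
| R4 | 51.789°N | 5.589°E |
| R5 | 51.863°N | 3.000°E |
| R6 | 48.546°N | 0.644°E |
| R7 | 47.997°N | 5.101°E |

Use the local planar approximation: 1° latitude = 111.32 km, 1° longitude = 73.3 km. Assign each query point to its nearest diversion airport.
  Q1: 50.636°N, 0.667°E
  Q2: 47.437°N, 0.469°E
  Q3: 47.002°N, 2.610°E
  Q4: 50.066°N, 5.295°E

Q1 at 50.636°N, 0.667°E:
  R3: 234.439 km
  R4: 382.934 km
  R5: 218.862 km
  R6: 232.665 km
  R7: 438.105 km
  → nearest: R5 (218.862 km)
Q2 at 47.437°N, 0.469°E:
  R3: 156.612 km
  R4: 612.824 km
  R5: 526.473 km
  R6: 124.119 km
  R7: 345.201 km
  → nearest: R6 (124.119 km)
Q3 at 47.002°N, 2.610°E:
  R3: 296.336 km
  R4: 575.892 km
  R5: 541.881 km
  R6: 224.297 km
  R7: 213.560 km
  → nearest: R7 (213.560 km)
Q4 at 50.066°N, 5.295°E:
  R3: 453.643 km
  R4: 193.011 km
  R5: 261.373 km
  R6: 380.600 km
  R7: 230.760 km
  → nearest: R4 (193.011 km)

Q1→R5; Q2→R6; Q3→R7; Q4→R4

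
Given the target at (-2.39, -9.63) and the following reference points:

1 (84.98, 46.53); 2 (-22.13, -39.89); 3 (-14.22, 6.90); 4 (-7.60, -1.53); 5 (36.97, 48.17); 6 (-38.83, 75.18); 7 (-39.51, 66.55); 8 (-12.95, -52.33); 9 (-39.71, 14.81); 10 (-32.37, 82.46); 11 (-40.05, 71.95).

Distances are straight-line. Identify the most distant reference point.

1

Distances from (-2.39, -9.63):
1: 103.86
2: 36.13
3: 20.33
4: 9.63
5: 69.93
6: 92.31
7: 84.74
8: 43.99
9: 44.61
10: 96.85
11: 89.85
Maximum: 1 at 103.86.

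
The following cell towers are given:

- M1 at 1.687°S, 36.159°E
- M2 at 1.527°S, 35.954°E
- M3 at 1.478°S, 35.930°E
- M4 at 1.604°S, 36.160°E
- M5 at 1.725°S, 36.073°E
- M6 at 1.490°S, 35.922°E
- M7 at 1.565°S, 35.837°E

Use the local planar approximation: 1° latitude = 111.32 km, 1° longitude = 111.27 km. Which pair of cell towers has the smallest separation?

Pairwise distances:
M3–M6: √((-0.012·111.32)² + (-0.008·111.27)²) = √(1.78447 + 0.79238) = 1.605 km
M2–M6: √((0.037·111.32)² + (-0.032·111.27)²) = √(16.96484 + 12.67816) = 5.445 km
M2–M3: √((0.049·111.32)² + (-0.024·111.27)²) = √(29.75353 + 7.13146) = 6.073 km
M1–M4: √((0.083·111.32)² + (0.001·111.27)²) = √(85.36947 + 0.01238) = 9.240 km
M1–M5: √((-0.038·111.32)² + (-0.086·111.27)²) = √(17.89425 + 91.56997) = 10.463 km
M6–M7: √((-0.075·111.32)² + (-0.085·111.27)²) = √(69.70580 + 89.45282) = 12.616 km
M2–M7: √((-0.038·111.32)² + (-0.117·111.27)²) = √(17.89425 + 169.48369) = 13.689 km
M3–M7: √((-0.087·111.32)² + (-0.093·111.27)²) = √(93.79613 + 107.08338) = 14.173 km
M4–M5: √((-0.121·111.32)² + (-0.087·111.27)²) = √(181.43336 + 93.71189) = 16.588 km
M2–M4: √((-0.077·111.32)² + (0.206·111.27)²) = √(73.47301 + 525.40066) = 24.472 km
M2–M5: √((-0.198·111.32)² + (0.119·111.27)²) = √(485.82155 + 175.32752) = 25.713 km
M1–M2: √((0.160·111.32)² + (-0.205·111.27)²) = √(317.23885 + 520.31207) = 28.940 km
M3–M4: √((-0.126·111.32)² + (0.230·111.27)²) = √(196.73765 + 654.95558) = 29.184 km
M4–M6: √((0.114·111.32)² + (-0.238·111.27)²) = √(161.04828 + 701.31009) = 29.366 km
M5–M6: √((0.235·111.32)² + (-0.151·111.27)²) = √(684.35606 + 282.29948) = 31.091 km
M5–M7: √((0.160·111.32)² + (-0.236·111.27)²) = √(317.23885 + 689.57289) = 31.730 km
M3–M5: √((-0.247·111.32)² + (0.143·111.27)²) = √(756.03222 + 253.17933) = 31.768 km
M1–M6: √((0.197·111.32)² + (-0.237·111.27)²) = √(480.92665 + 695.42911) = 34.298 km
M1–M3: √((0.209·111.32)² + (-0.229·111.27)²) = √(541.30117 + 649.27270) = 34.505 km
M4–M7: √((0.039·111.32)² + (-0.323·111.27)²) = √(18.84845 + 1291.69869) = 36.201 km
M1–M7: √((0.122·111.32)² + (-0.322·111.27)²) = √(184.44465 + 1283.71294) = 38.317 km
Closest pair: M3–M6 at 1.605 km.

M3 and M6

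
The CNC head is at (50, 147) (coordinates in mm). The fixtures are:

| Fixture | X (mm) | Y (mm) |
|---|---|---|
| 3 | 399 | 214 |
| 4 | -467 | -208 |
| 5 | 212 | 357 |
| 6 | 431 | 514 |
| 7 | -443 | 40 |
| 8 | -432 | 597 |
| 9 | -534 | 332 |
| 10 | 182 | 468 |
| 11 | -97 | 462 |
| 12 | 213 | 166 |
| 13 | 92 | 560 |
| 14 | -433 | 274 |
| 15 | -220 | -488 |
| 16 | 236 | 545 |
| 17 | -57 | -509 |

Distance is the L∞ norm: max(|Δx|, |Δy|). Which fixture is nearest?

12

Distances from (50, 147):
3: max(|349|, |67|) = 349 mm
4: max(|-517|, |-355|) = 517 mm
5: max(|162|, |210|) = 210 mm
6: max(|381|, |367|) = 381 mm
7: max(|-493|, |-107|) = 493 mm
8: max(|-482|, |450|) = 482 mm
9: max(|-584|, |185|) = 584 mm
10: max(|132|, |321|) = 321 mm
11: max(|-147|, |315|) = 315 mm
12: max(|163|, |19|) = 163 mm
13: max(|42|, |413|) = 413 mm
14: max(|-483|, |127|) = 483 mm
15: max(|-270|, |-635|) = 635 mm
16: max(|186|, |398|) = 398 mm
17: max(|-107|, |-656|) = 656 mm
Minimum: 12 at 163 mm.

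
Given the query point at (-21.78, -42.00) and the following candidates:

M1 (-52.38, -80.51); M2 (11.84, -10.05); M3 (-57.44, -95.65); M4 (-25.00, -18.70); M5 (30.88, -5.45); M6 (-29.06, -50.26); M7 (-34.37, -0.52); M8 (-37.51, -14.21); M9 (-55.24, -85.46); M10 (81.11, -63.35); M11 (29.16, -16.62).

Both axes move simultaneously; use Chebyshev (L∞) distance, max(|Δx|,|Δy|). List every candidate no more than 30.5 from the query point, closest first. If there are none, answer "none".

Distances from (-21.78, -42.00):
M1: 38.51
M2: 33.62
M3: 53.65
M4: 23.30
M5: 52.66
M6: 8.26
M7: 41.48
M8: 27.79
M9: 43.46
M10: 102.89
M11: 50.94
Threshold 30.5: M6 (8.26), M4 (23.30), M8 (27.79) are within range.

M6, M4, M8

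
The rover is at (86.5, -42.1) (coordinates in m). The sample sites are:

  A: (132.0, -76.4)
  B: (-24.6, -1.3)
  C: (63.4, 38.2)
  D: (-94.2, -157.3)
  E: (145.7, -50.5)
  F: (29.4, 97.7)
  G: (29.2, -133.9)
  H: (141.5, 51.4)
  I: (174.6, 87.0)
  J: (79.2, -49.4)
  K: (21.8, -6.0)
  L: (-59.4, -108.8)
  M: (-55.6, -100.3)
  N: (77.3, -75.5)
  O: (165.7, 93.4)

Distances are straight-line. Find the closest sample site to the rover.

Distances from (86.5, -42.1):
A: √((45.5)² + (-34.3)²) = √(2070.250 + 1176.490) = 57.0 m
B: √((-111.1)² + (40.8)²) = √(12343.210 + 1664.640) = 118.4 m
C: √((-23.1)² + (80.3)²) = √(533.610 + 6448.090) = 83.6 m
D: √((-180.7)² + (-115.2)²) = √(32652.490 + 13271.040) = 214.3 m
E: √((59.2)² + (-8.4)²) = √(3504.640 + 70.560) = 59.8 m
F: √((-57.1)² + (139.8)²) = √(3260.410 + 19544.040) = 151.0 m
G: √((-57.3)² + (-91.8)²) = √(3283.290 + 8427.240) = 108.2 m
H: √((55.0)² + (93.5)²) = √(3025.000 + 8742.250) = 108.5 m
I: √((88.1)² + (129.1)²) = √(7761.610 + 16666.810) = 156.3 m
J: √((-7.3)² + (-7.3)²) = √(53.290 + 53.290) = 10.3 m
K: √((-64.7)² + (36.1)²) = √(4186.090 + 1303.210) = 74.1 m
L: √((-145.9)² + (-66.7)²) = √(21286.810 + 4448.890) = 160.4 m
M: √((-142.1)² + (-58.2)²) = √(20192.410 + 3387.240) = 153.6 m
N: √((-9.2)² + (-33.4)²) = √(84.640 + 1115.560) = 34.6 m
O: √((79.2)² + (135.5)²) = √(6272.640 + 18360.250) = 156.9 m
Minimum: J at 10.3 m.

J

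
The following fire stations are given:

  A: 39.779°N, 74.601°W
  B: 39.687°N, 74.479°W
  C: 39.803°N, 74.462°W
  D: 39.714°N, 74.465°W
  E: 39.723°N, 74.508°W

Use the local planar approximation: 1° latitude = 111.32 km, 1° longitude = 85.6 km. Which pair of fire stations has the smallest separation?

Pairwise distances:
A–B: 14.627 km
A–C: 12.195 km
A–D: 13.707 km
A–E: 10.111 km
B–C: 12.995 km
B–D: 3.236 km
B–E: 4.714 km
C–D: 9.911 km
C–E: 9.737 km
D–E: 3.815 km
Closest pair: B–D at 3.236 km.

B and D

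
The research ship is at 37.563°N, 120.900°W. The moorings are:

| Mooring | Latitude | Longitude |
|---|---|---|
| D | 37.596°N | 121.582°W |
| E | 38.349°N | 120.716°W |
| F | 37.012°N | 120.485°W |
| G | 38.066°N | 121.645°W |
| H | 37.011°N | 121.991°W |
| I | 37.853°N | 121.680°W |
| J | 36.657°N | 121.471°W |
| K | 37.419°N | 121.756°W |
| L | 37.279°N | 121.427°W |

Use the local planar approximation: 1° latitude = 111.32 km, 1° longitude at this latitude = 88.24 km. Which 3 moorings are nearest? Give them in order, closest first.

Distances from 37.563°N, 120.900°W:
D: √((0.033·111.32)² + (-0.682·88.24)²) = √(13.49504 + 3621.59388) = 60.292 km
E: √((0.786·111.32)² + (0.184·88.24)²) = √(7655.81601 + 263.61289) = 88.991 km
F: √((-0.551·111.32)² + (0.415·88.24)²) = √(3762.26682 + 1340.99510) = 71.437 km
G: √((0.503·111.32)² + (-0.745·88.24)²) = √(3135.32356 + 4321.58983) = 86.353 km
H: √((-0.552·111.32)² + (-1.091·88.24)²) = √(3775.93536 + 9267.88209) = 114.210 km
I: √((0.290·111.32)² + (-0.780·88.24)²) = √(1042.17918 + 4737.18346) = 76.022 km
J: √((-0.906·111.32)² + (-0.571·88.24)²) = √(10171.91660 + 2538.65226) = 112.741 km
K: √((-0.144·111.32)² + (-0.856·88.24)²) = √(256.96346 + 5705.30056) = 77.216 km
L: √((-0.284·111.32)² + (-0.527·88.24)²) = √(999.50064 + 2162.48065) = 56.231 km
Sorted: L (56.231 km) < D (60.292 km) < F (71.437 km) < I (76.022 km) < K (77.216 km) < …

L, D, F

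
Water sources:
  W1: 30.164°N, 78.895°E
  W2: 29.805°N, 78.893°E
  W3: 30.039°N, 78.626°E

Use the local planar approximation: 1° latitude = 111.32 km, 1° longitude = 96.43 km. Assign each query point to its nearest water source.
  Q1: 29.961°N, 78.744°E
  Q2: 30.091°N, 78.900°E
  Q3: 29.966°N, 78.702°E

Q1 at 29.961°N, 78.744°E:
  W1: √((0.203·111.32)² + (0.151·96.43)²) = √(510.66780 + 212.02068) = 26.883 km
  W2: √((-0.156·111.32)² + (0.149·96.43)²) = √(301.57518 + 206.44144) = 22.539 km
  W3: √((0.078·111.32)² + (-0.118·96.43)²) = √(75.39379 + 129.47572) = 14.313 km
  → nearest: W3 (14.313 km)
Q2 at 30.091°N, 78.900°E:
  W1: √((0.073·111.32)² + (-0.005·96.43)²) = √(66.03773 + 0.23247) = 8.141 km
  W2: √((-0.286·111.32)² + (-0.007·96.43)²) = √(1013.62768 + 0.45564) = 31.845 km
  W3: √((-0.052·111.32)² + (-0.274·96.43)²) = √(33.50835 + 698.11257) = 27.048 km
  → nearest: W1 (8.141 km)
Q3 at 29.966°N, 78.702°E:
  W1: √((0.198·111.32)² + (0.193·96.43)²) = √(485.82155 + 346.36895) = 28.848 km
  W2: √((-0.161·111.32)² + (0.191·96.43)²) = √(321.21672 + 339.22751) = 25.699 km
  W3: √((0.073·111.32)² + (-0.076·96.43)²) = √(66.03773 + 53.70955) = 10.943 km
  → nearest: W3 (10.943 km)

Q1→W3; Q2→W1; Q3→W3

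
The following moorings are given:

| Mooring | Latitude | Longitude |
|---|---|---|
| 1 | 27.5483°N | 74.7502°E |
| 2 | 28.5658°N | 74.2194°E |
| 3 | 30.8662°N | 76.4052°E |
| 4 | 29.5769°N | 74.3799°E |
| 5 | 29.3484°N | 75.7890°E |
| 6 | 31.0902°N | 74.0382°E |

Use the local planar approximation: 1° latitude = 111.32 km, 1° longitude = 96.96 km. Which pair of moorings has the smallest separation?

2 and 4

Pairwise distances:
1–2: 124.4124 km
1–3: 402.7017 km
1–4: 228.6602 km
1–5: 224.2765 km
1–6: 400.2824 km
2–3: 332.4060 km
2–4: 113.6264 km
2–5: 175.3597 km
2–6: 281.5649 km
3–4: 243.2319 km
3–5: 179.2140 km
3–6: 230.8550 km
4–5: 138.9740 km
4–6: 171.6876 km
5–6: 257.7086 km
Closest pair: 2–4 at 113.6264 km.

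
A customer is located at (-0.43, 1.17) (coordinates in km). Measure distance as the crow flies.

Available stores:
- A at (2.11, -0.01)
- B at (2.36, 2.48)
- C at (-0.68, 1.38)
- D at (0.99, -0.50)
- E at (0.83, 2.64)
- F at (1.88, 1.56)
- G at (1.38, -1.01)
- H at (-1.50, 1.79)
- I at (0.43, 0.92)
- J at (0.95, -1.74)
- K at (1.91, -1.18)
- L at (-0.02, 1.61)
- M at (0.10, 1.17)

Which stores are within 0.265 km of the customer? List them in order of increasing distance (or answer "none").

Distances from (-0.43, 1.17):
A: √((2.54)² + (-1.18)²) = √(6.4516 + 1.3924) = 2.80 km
B: √((2.79)² + (1.31)²) = √(7.7841 + 1.7161) = 3.08 km
C: √((-0.25)² + (0.21)²) = √(0.0625 + 0.0441) = 0.33 km
D: √((1.42)² + (-1.67)²) = √(2.0164 + 2.7889) = 2.19 km
E: √((1.26)² + (1.47)²) = √(1.5876 + 2.1609) = 1.94 km
F: √((2.31)² + (0.39)²) = √(5.3361 + 0.1521) = 2.34 km
G: √((1.81)² + (-2.18)²) = √(3.2761 + 4.7524) = 2.83 km
H: √((-1.07)² + (0.62)²) = √(1.1449 + 0.3844) = 1.24 km
I: √((0.86)² + (-0.25)²) = √(0.7396 + 0.0625) = 0.90 km
J: √((1.38)² + (-2.91)²) = √(1.9044 + 8.4681) = 3.22 km
K: √((2.34)² + (-2.35)²) = √(5.4756 + 5.5225) = 3.32 km
L: √((0.41)² + (0.44)²) = √(0.1681 + 0.1936) = 0.60 km
M: √((0.53)² + (0.00)²) = √(0.2809 + 0.0000) = 0.53 km
Threshold 0.265 km: none within range.

none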